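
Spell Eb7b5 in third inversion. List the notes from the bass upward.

D♭, E♭, G, B𝄫

Eb7b5 = E♭–G–B𝄫–D♭; third inversion → seventh (D♭) lowest.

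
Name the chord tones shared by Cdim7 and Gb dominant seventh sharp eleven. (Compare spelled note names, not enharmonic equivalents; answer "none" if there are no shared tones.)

C, G♭

Cdim7 = C, E♭, G♭, B𝄫.
Gb dominant seventh sharp eleven = G♭, B♭, D♭, F♭, C.
Shared: C, G♭.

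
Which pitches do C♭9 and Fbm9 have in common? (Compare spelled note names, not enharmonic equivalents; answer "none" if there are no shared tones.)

Cb, Gb

C♭9: Cb Eb Gb Bbb Db
Fbm9: Fb Abb Cb Ebb Gb
Common to both → Cb, Gb.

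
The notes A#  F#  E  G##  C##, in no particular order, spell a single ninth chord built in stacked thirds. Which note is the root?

F#

Arranged so that each adjacent pair is a third by letter name: F# – A# – C## – E – G##.
The bottom of that stack, F#, is the root (this is F# dominant seventh sharp nine sharp five).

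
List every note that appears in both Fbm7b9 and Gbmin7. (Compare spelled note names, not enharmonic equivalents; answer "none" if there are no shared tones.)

Fb

Fbm7b9: Fb Abb Cb Ebb Gbb
Gbmin7: Gb Bbb Db Fb
Common to both → Fb.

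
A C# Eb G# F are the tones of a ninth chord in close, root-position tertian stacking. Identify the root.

Arranged so that each adjacent pair is a third by letter name: F – A – C# – Eb – G#.
The bottom of that stack, F, is the root (this is F dominant seventh sharp nine sharp five).

F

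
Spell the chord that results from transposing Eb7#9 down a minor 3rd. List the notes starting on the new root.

C, E, G, Bb, D#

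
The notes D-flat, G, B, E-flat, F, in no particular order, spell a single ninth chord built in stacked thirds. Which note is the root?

E-flat

Stacking in thirds gives E-flat – G – B – D-flat – F, so E-flat is the root — E-flat dominant ninth sharp five.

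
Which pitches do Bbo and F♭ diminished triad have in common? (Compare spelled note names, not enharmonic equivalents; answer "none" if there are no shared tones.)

Fb

Bbo = Bb, Db, Fb.
F♭ diminished triad = Fb, Abb, Cbb.
Shared: Fb.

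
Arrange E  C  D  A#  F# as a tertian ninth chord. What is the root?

D

Stacking in thirds gives D – F# – A# – C – E, so D is the root — D dominant ninth sharp five.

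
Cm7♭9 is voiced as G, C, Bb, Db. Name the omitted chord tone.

Eb

Cm7♭9 = C, Eb, G, Bb, Db. The voicing lacks the 3rd (minor 3rd), Eb.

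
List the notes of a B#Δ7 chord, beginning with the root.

B♯, D𝄪, F𝄪, A𝄪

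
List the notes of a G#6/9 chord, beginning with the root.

G♯  B♯  D♯  E♯  A♯

G#6/9 is a six-nine built on G♯.
G♯ — root
B♯ — major 3rd
D♯ — perfect 5th
E♯ — major 6th
A♯ — major 9th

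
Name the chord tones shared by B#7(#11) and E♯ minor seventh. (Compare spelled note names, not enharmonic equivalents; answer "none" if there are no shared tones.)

B#7(#11): B# D## F## A# E##
E♯ minor seventh: E# G# B# D#
Common to both → B#.

B#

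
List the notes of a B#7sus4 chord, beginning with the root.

B# E# F## A#

B#7sus4: dominant seventh suspended fourth on B#.
Root: B#
Perfect 4th (4th): E#
Perfect 5th (5th): F##
Minor 7th (7th): A#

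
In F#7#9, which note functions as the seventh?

E

F#7#9 is built on F#; its 7th is a minor 7th above the root.
A seventh above F uses the letter E, and the minor 7th above F# is E.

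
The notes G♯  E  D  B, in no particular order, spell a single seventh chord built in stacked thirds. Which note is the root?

E

Arranged so that each adjacent pair is a third by letter name: E – G♯ – B – D.
The bottom of that stack, E, is the root (this is E dominant seventh).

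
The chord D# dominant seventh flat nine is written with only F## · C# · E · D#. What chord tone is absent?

The full D# dominant seventh flat nine chord is D#, F##, A#, C#, E.
Comparing with the voicing, the perfect 5th (5th) — A# — is absent.

A#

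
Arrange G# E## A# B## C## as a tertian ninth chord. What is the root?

A#

Stacking in thirds gives A# – C## – E## – G# – B##, so A# is the root — A# dominant seventh sharp nine sharp five.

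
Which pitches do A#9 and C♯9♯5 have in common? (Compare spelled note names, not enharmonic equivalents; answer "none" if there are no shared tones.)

E#

A#9: A# C## E# G# B#
C♯9♯5: C# E# G## B D#
Common to both → E#.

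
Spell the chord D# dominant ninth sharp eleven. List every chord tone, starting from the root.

D# dominant ninth sharp eleven: dominant ninth sharp eleven on D#.
- root: D#
- major 3rd: F##
- perfect 5th: A#
- minor 7th: C#
- major 9th: E#
- augmented 11th: G##

D#, F##, A#, C#, E#, G##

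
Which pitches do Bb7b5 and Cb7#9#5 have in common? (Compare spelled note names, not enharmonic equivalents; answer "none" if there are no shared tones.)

Bb7b5: B♭ D F♭ A♭
Cb7#9#5: C♭ E♭ G B𝄫 D
Common to both → D.

D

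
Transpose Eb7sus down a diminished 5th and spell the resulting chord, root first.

A diminished 5th down from Eb is A, so the new chord is A dominant seventh suspended fourth.
Root: A
Perfect 4th (4th): D
Perfect 5th (5th): E
Minor 7th (7th): G

A – D – E – G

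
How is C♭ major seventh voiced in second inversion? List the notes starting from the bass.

In root position, C♭ major seventh is Cb–Eb–Gb–Bb.
Second inversion puts the fifth (Gb) in the bass.

Gb, Bb, Cb, Eb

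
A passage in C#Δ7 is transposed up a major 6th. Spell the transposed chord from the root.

A#  C##  E#  G##

A major 6th up from C# is A#, so the new chord is A# major seventh.
root → A#
3rd (major 3rd) → C##
5th (perfect 5th) → E#
7th (major 7th) → G##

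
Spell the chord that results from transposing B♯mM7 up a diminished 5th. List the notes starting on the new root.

Transposed root: B# → F# (diminished 5th up). So we spell F# minor-major seventh:
F# — root
A — minor 3rd
C# — perfect 5th
E# — major 7th

F#, A, C#, E#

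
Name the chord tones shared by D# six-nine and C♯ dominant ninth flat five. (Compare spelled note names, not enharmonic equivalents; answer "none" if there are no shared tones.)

D♯  E♯

D# six-nine: D♯ F𝄪 A♯ B♯ E♯
C♯ dominant ninth flat five: C♯ E♯ G B D♯
Common to both → D♯, E♯.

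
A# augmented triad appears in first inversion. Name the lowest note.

C-double-sharp

A# augmented triad in root position is A-sharp–C-double-sharp–E-double-sharp.
First inversion places the third in the bass, which is C-double-sharp.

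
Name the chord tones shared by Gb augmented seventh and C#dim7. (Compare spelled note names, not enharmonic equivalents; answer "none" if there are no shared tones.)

Bb

Gb augmented seventh: Gb Bb D Fb
C#dim7: C# E G Bb
Common to both → Bb.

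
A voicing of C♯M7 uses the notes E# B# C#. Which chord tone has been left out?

C♯M7 = C#, E#, G#, B#. The voicing lacks the 5th (perfect 5th), G#.

G#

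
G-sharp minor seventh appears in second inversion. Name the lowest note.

D-sharp

G-sharp minor seventh = G-sharp–B–D-sharp–F-sharp. Second inversion → fifth in the bass = D-sharp.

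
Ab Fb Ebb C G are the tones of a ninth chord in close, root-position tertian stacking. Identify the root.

Arranged so that each adjacent pair is a third by letter name: Fb – Ab – C – Ebb – G.
The bottom of that stack, Fb, is the root (this is Fb dominant seventh sharp nine sharp five).

Fb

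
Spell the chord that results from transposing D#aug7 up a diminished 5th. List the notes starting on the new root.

A diminished 5th up from D♯ is A, so the new chord is A augmented seventh.
Root: A
Major 3rd (3rd): C♯
Augmented 5th (5th): E♯
Minor 7th (7th): G

A – C♯ – E♯ – G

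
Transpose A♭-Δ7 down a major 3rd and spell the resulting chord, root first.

Transposed root: Ab → Fb (major 3rd down). So we spell Fb minor-major seventh:
Root: Fb
Minor 3rd (3rd): Abb
Perfect 5th (5th): Cb
Major 7th (7th): Eb

Fb Abb Cb Eb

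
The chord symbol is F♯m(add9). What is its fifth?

C#

Root of F♯m(add9) = F#. The 5th is a perfect 5th: F# up a perfect 5th → C#.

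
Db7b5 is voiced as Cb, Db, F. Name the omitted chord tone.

Abb

Db7b5 = Db, F, Abb, Cb. The voicing lacks the 5th (diminished 5th), Abb.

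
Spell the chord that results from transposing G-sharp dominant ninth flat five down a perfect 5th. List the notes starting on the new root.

C-sharp  E-sharp  G  B  D-sharp

Transposed root: G-sharp → C-sharp (perfect 5th down). So we spell C-sharp dominant ninth flat five:
root → C-sharp
3rd (major 3rd) → E-sharp
5th (diminished 5th) → G
7th (minor 7th) → B
9th (major 9th) → D-sharp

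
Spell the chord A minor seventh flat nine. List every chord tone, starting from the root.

A minor seventh flat nine is a minor seventh flat nine built on A.
root → A
3rd (minor 3rd) → C
5th (perfect 5th) → E
7th (minor 7th) → G
9th (minor 9th) → B♭

A, C, E, G, B♭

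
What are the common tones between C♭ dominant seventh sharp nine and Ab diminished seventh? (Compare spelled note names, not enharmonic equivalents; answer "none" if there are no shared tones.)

C♭ dominant seventh sharp nine = Cb, Eb, Gb, Bbb, D.
Ab diminished seventh = Ab, Cb, Ebb, Gbb.
Shared: Cb.

Cb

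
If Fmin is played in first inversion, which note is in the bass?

Ab

Fmin in root position is F–Ab–C.
First inversion places the third in the bass, which is Ab.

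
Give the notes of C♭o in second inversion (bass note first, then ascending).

In root position, C♭o is Cb–Ebb–Gbb.
Second inversion puts the fifth (Gbb) in the bass.

Gbb Cb Ebb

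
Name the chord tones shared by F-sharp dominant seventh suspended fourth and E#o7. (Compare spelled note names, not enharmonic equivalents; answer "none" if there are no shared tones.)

B

F-sharp dominant seventh suspended fourth: F# B C# E
E#o7: E# G# B D
Common to both → B.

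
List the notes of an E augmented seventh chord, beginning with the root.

E – G-sharp – B-sharp – D

Root E, quality augmented seventh:
Root: E
Major 3rd (3rd): G-sharp
Augmented 5th (5th): B-sharp
Minor 7th (7th): D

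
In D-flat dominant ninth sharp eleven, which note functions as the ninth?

E-flat

D-flat dominant ninth sharp eleven is built on D-flat; its 9th is a major 9th above the root.
A second above D uses the letter E, and the major 9th above D-flat is E-flat.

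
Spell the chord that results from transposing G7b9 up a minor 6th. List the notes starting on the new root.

A minor 6th up from G is E♭, so the new chord is E♭ dominant seventh flat nine.
E♭ — root
G — major 3rd
B♭ — perfect 5th
D♭ — minor 7th
F♭ — minor 9th

E♭ G B♭ D♭ F♭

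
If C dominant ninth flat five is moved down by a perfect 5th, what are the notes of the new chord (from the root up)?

F – A – Cb – Eb – G

Transposed root: C → F (perfect 5th down). So we spell F dominant ninth flat five:
Root: F
Major 3rd (3rd): A
Diminished 5th (5th): Cb
Minor 7th (7th): Eb
Major 9th (9th): G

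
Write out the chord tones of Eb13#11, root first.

Eb13#11 is a dominant thirteenth sharp eleven built on Eb.
- root: Eb
- major 3rd: G
- perfect 5th: Bb
- minor 7th: Db
- major 9th: F
- augmented 11th: A
- major 13th: C

Eb, G, Bb, Db, F, A, C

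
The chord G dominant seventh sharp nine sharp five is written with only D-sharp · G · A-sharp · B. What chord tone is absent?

F

G dominant seventh sharp nine sharp five = G, B, D-sharp, F, A-sharp. The voicing lacks the 7th (minor 7th), F.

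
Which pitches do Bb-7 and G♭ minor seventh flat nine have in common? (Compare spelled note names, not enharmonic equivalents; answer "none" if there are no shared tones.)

D♭

Bb-7 = B♭, D♭, F, A♭.
G♭ minor seventh flat nine = G♭, B𝄫, D♭, F♭, A𝄫.
Shared: D♭.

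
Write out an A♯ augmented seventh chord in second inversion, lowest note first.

E## G# A# C##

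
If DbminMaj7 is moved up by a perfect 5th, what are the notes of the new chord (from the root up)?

Ab, Cb, Eb, G

A perfect 5th up from Db is Ab, so the new chord is Ab minor-major seventh.
Ab — root
Cb — minor 3rd
Eb — perfect 5th
G — major 7th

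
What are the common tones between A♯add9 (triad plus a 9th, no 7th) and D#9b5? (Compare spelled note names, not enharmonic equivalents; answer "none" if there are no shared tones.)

E♯

A♯add9 = A♯, C𝄪, E♯, B♯.
D#9b5 = D♯, F𝄪, A, C♯, E♯.
Shared: E♯.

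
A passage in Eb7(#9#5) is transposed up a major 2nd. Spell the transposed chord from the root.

Transposed root: E♭ → F (major 2nd up). So we spell F dominant seventh sharp nine sharp five:
F — root
A — major 3rd
C♯ — augmented 5th
E♭ — minor 7th
G♯ — augmented 9th

F, A, C♯, E♭, G♯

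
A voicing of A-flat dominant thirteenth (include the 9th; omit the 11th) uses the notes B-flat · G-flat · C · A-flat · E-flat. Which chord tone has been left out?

F

A-flat dominant thirteenth = A-flat, C, E-flat, G-flat, B-flat, F. The voicing lacks the 13th (major 13th), F.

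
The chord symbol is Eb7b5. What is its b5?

Root of Eb7b5 = Eb. The 5th is a diminished 5th: Eb up a diminished 5th → Bbb.

Bbb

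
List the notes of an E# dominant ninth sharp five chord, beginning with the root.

E# dominant ninth sharp five: dominant ninth sharp five on E♯.
- root: E♯
- major 3rd: G𝄪
- augmented 5th: B𝄪
- minor 7th: D♯
- major 9th: F𝄪

E♯ – G𝄪 – B𝄪 – D♯ – F𝄪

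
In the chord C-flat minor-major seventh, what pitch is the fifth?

G-flat

C-flat minor-major seventh is built on C-flat; its 5th is a perfect 5th above the root.
A fifth above C uses the letter G, and the perfect 5th above C-flat is G-flat.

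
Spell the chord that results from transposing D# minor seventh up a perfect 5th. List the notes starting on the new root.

Transposed root: D-sharp → A-sharp (perfect 5th up). So we spell A-sharp minor seventh:
- root: A-sharp
- minor 3rd: C-sharp
- perfect 5th: E-sharp
- minor 7th: G-sharp

A-sharp – C-sharp – E-sharp – G-sharp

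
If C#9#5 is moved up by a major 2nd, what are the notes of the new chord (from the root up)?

A major 2nd up from C# is D#, so the new chord is D# dominant ninth sharp five.
Root: D#
Major 3rd (3rd): F##
Augmented 5th (5th): A##
Minor 7th (7th): C#
Major 9th (9th): E#

D# F## A## C# E#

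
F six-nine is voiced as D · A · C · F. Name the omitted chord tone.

G

The full F six-nine chord is F, A, C, D, G.
Comparing with the voicing, the major 9th (9th) — G — is absent.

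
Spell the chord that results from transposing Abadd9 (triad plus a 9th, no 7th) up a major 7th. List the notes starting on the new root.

G, B, D, A

A♭ up a major 7th → G. New chord: G added-ninth.
Root: G
Major 3rd (3rd): B
Perfect 5th (5th): D
Major 9th (9th): A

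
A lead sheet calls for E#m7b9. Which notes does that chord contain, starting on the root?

E#m7b9: minor seventh flat nine on E#.
Root: E#
Minor 3rd (3rd): G#
Perfect 5th (5th): B#
Minor 7th (7th): D#
Minor 9th (9th): F#

E#, G#, B#, D#, F#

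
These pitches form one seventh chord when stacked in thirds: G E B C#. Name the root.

C#

Arranged so that each adjacent pair is a third by letter name: C# – E – G – B.
The bottom of that stack, C#, is the root (this is C# half-diminished seventh).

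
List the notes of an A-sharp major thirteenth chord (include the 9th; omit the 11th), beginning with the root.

Root A-sharp, quality major thirteenth:
- root: A-sharp
- major 3rd: C-double-sharp
- perfect 5th: E-sharp
- major 7th: G-double-sharp
- major 9th: B-sharp
- major 13th: F-double-sharp

A-sharp C-double-sharp E-sharp G-double-sharp B-sharp F-double-sharp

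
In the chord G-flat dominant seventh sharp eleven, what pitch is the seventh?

Fb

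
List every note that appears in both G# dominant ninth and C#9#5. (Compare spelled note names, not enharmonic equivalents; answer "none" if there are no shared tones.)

G# dominant ninth: G♯ B♯ D♯ F♯ A♯
C#9#5: C♯ E♯ G𝄪 B D♯
Common to both → D♯.

D♯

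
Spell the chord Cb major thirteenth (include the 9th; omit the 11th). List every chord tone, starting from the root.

Cb, Eb, Gb, Bb, Db, Ab

Root Cb, quality major thirteenth:
Cb — root
Eb — major 3rd
Gb — perfect 5th
Bb — major 7th
Db — major 9th
Ab — major 13th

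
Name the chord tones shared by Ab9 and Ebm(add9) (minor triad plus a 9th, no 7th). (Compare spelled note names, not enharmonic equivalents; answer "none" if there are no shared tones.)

Eb – Gb – Bb

Ab9: Ab C Eb Gb Bb
Ebm(add9): Eb Gb Bb F
Common to both → Eb, Gb, Bb.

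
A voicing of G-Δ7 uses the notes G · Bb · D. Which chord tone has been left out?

F#

G-Δ7 = G, Bb, D, F#. The voicing lacks the 7th (major 7th), F#.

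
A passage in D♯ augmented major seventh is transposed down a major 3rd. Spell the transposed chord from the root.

B, D-sharp, F-double-sharp, A-sharp

A major 3rd down from D-sharp is B, so the new chord is B augmented major seventh.
root → B
3rd (major 3rd) → D-sharp
5th (augmented 5th) → F-double-sharp
7th (major 7th) → A-sharp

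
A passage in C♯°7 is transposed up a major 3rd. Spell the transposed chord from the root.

E# G# B D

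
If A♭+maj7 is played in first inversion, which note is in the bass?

C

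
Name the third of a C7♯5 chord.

Root of C7♯5 = C. The 3rd is a major 3rd: C up a major 3rd → E.

E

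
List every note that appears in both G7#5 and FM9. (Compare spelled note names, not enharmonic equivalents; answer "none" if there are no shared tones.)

G  F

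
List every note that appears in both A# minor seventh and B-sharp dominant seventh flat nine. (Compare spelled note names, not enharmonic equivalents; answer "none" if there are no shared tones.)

A# minor seventh = A-sharp, C-sharp, E-sharp, G-sharp.
B-sharp dominant seventh flat nine = B-sharp, D-double-sharp, F-double-sharp, A-sharp, C-sharp.
Shared: A-sharp, C-sharp.

A-sharp  C-sharp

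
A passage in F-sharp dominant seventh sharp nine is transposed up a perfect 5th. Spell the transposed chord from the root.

Transposed root: F-sharp → C-sharp (perfect 5th up). So we spell C-sharp dominant seventh sharp nine:
root → C-sharp
3rd (major 3rd) → E-sharp
5th (perfect 5th) → G-sharp
7th (minor 7th) → B
9th (augmented 9th) → D-double-sharp

C-sharp, E-sharp, G-sharp, B, D-double-sharp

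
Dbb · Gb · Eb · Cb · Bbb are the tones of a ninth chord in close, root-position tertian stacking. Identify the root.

Stacking in thirds gives Cb – Eb – Gb – Bbb – Dbb, so Cb is the root — Cb dominant seventh flat nine.

Cb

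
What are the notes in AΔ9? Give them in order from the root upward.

AΔ9: major ninth on A.
root → A
3rd (major 3rd) → C#
5th (perfect 5th) → E
7th (major 7th) → G#
9th (major 9th) → B

A  C#  E  G#  B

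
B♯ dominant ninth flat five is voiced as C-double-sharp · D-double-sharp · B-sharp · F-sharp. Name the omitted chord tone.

A-sharp

B♯ dominant ninth flat five = B-sharp, D-double-sharp, F-sharp, A-sharp, C-double-sharp. The voicing lacks the 7th (minor 7th), A-sharp.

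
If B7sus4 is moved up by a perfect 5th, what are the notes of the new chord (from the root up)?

F# – B – C# – E

Transposed root: B → F# (perfect 5th up). So we spell F# dominant seventh suspended fourth:
Root: F#
Perfect 4th (4th): B
Perfect 5th (5th): C#
Minor 7th (7th): E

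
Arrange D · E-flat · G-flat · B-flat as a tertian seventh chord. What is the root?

E-flat

Arranged so that each adjacent pair is a third by letter name: E-flat – G-flat – B-flat – D.
The bottom of that stack, E-flat, is the root (this is E-flat minor-major seventh).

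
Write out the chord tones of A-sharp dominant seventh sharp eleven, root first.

A-sharp  C-double-sharp  E-sharp  G-sharp  D-double-sharp

A-sharp dominant seventh sharp eleven: dominant seventh sharp eleven on A-sharp.
- root: A-sharp
- major 3rd: C-double-sharp
- perfect 5th: E-sharp
- minor 7th: G-sharp
- augmented 11th: D-double-sharp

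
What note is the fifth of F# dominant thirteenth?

Root of F# dominant thirteenth = F-sharp. The 5th is a perfect 5th: F-sharp up a perfect 5th → C-sharp.

C-sharp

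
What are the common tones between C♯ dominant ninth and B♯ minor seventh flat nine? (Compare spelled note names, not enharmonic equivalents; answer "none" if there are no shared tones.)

C-sharp, D-sharp

C♯ dominant ninth = C-sharp, E-sharp, G-sharp, B, D-sharp.
B♯ minor seventh flat nine = B-sharp, D-sharp, F-double-sharp, A-sharp, C-sharp.
Shared: C-sharp, D-sharp.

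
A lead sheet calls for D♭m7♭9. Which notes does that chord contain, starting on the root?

Root D♭, quality minor seventh flat nine:
- root: D♭
- minor 3rd: F♭
- perfect 5th: A♭
- minor 7th: C♭
- minor 9th: E𝄫

D♭, F♭, A♭, C♭, E𝄫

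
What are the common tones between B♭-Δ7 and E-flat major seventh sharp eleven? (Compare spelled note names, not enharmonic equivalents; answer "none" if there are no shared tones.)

Bb, A

B♭-Δ7 = Bb, Db, F, A.
E-flat major seventh sharp eleven = Eb, G, Bb, D, A.
Shared: Bb, A.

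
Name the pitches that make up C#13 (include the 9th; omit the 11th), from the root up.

C# E# G# B D# A#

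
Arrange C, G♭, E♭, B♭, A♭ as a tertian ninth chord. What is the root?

A♭

Stacking in thirds gives A♭ – C – E♭ – G♭ – B♭, so A♭ is the root — A♭ dominant ninth.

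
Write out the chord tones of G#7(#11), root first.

G#7(#11) is a dominant seventh sharp eleven built on G♯.
- root: G♯
- major 3rd: B♯
- perfect 5th: D♯
- minor 7th: F♯
- augmented 11th: C𝄪

G♯  B♯  D♯  F♯  C𝄪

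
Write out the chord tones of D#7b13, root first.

D♯ F𝄪 A♯ C♯ B

D#7b13: dominant seventh flat thirteen on D♯.
- root: D♯
- major 3rd: F𝄪
- perfect 5th: A♯
- minor 7th: C♯
- minor 13th: B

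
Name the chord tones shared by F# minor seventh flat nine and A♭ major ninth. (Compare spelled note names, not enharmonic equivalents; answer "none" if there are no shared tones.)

F# minor seventh flat nine = F-sharp, A, C-sharp, E, G.
A♭ major ninth = A-flat, C, E-flat, G, B-flat.
Shared: G.

G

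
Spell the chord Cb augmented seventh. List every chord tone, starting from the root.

Cb augmented seventh: augmented seventh on Cb.
Root: Cb
Major 3rd (3rd): Eb
Augmented 5th (5th): G
Minor 7th (7th): Bbb

Cb, Eb, G, Bbb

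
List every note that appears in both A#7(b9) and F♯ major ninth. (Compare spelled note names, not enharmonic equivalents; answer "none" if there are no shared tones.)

A#7(b9): A# C## E# G# B
F♯ major ninth: F# A# C# E# G#
Common to both → A#, E#, G#.

A# E# G#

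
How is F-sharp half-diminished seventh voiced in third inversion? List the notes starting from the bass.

In root position, F-sharp half-diminished seventh is F#–A–C–E.
Third inversion puts the seventh (E) in the bass.

E, F#, A, C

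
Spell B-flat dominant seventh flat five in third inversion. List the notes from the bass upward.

B-flat dominant seventh flat five = B-flat–D–F-flat–A-flat; third inversion → seventh (A-flat) lowest.

A-flat – B-flat – D – F-flat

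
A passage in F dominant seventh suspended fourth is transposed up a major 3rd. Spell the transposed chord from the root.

Transposed root: F → A (major 3rd up). So we spell A dominant seventh suspended fourth:
- root: A
- perfect 4th: D
- perfect 5th: E
- minor 7th: G

A, D, E, G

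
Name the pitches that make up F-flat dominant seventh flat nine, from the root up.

F-flat – A-flat – C-flat – E-double-flat – G-double-flat

F-flat dominant seventh flat nine: dominant seventh flat nine on F-flat.
F-flat — root
A-flat — major 3rd
C-flat — perfect 5th
E-double-flat — minor 7th
G-double-flat — minor 9th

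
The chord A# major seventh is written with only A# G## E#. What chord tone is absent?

C##

The full A# major seventh chord is A#, C##, E#, G##.
Comparing with the voicing, the major 3rd (3rd) — C## — is absent.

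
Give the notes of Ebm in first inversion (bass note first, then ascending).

Gb, Bb, Eb

In root position, Ebm is Eb–Gb–Bb.
First inversion puts the third (Gb) in the bass.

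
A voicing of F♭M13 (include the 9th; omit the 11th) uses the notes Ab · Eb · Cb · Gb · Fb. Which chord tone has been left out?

The full F♭M13 chord is Fb, Ab, Cb, Eb, Gb, Db.
Comparing with the voicing, the major 13th (13th) — Db — is absent.

Db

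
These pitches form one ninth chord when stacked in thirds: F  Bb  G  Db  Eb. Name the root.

Arranged so that each adjacent pair is a third by letter name: Eb – G – Bb – Db – F.
The bottom of that stack, Eb, is the root (this is Eb dominant ninth).

Eb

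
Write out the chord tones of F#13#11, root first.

F# – A# – C# – E – G# – B# – D#

F#13#11: dominant thirteenth sharp eleven on F#.
- root: F#
- major 3rd: A#
- perfect 5th: C#
- minor 7th: E
- major 9th: G#
- augmented 11th: B#
- major 13th: D#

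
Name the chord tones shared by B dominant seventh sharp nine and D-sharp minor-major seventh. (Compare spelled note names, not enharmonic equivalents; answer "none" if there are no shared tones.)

D-sharp, F-sharp, C-double-sharp

B dominant seventh sharp nine: B D-sharp F-sharp A C-double-sharp
D-sharp minor-major seventh: D-sharp F-sharp A-sharp C-double-sharp
Common to both → D-sharp, F-sharp, C-double-sharp.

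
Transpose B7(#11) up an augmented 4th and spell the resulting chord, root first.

E#, G##, B#, D#, A##

Transposed root: B → E# (augmented 4th up). So we spell E# dominant seventh sharp eleven:
E# — root
G## — major 3rd
B# — perfect 5th
D# — minor 7th
A## — augmented 11th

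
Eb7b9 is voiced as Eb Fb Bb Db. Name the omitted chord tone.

Eb7b9 = Eb, G, Bb, Db, Fb. The voicing lacks the 3rd (major 3rd), G.

G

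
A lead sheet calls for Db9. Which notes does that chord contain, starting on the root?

Db – F – Ab – Cb – Eb

Root Db, quality dominant ninth:
Root: Db
Major 3rd (3rd): F
Perfect 5th (5th): Ab
Minor 7th (7th): Cb
Major 9th (9th): Eb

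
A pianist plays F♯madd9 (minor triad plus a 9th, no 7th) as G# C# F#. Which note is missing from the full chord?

A

The full F♯madd9 chord is F#, A, C#, G#.
Comparing with the voicing, the minor 3rd (3rd) — A — is absent.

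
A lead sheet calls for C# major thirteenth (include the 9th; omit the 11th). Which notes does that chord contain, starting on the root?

C# major thirteenth is a major thirteenth built on C#.
C# — root
E# — major 3rd
G# — perfect 5th
B# — major 7th
D# — major 9th
A# — major 13th

C#, E#, G#, B#, D#, A#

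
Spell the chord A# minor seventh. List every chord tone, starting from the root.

A# minor seventh is a minor seventh built on A-sharp.
A-sharp — root
C-sharp — minor 3rd
E-sharp — perfect 5th
G-sharp — minor 7th

A-sharp  C-sharp  E-sharp  G-sharp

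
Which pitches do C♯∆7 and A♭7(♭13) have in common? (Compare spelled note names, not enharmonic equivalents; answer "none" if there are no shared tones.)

C♯∆7: C# E# G# B#
A♭7(♭13): Ab C Eb Gb Fb
Common to both → none.

none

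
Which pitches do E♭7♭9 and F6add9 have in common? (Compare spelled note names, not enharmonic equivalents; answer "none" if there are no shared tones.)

E♭7♭9: Eb G Bb Db Fb
F6add9: F A C D G
Common to both → G.

G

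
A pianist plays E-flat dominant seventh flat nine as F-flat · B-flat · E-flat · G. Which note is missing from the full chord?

D-flat

E-flat dominant seventh flat nine = E-flat, G, B-flat, D-flat, F-flat. The voicing lacks the 7th (minor 7th), D-flat.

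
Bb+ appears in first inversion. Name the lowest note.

D

Bb+ in root position is B♭–D–F♯.
First inversion places the third in the bass, which is D.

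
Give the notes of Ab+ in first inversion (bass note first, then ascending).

C, E, A♭

Ab+ = A♭–C–E; first inversion → third (C) lowest.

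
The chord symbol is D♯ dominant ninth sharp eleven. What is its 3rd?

D♯ dominant ninth sharp eleven is built on D#; its 3rd is a major 3rd above the root.
A third above D uses the letter F, and the major 3rd above D# is F##.

F##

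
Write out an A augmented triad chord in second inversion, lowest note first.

E#, A, C#

In root position, A augmented triad is A–C#–E#.
Second inversion puts the fifth (E#) in the bass.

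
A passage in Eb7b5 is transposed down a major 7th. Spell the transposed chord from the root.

A major 7th down from Eb is Fb, so the new chord is Fb dominant seventh flat five.
Fb — root
Ab — major 3rd
Cbb — diminished 5th
Ebb — minor 7th

Fb, Ab, Cbb, Ebb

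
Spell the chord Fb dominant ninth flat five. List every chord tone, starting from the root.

Fb dominant ninth flat five: dominant ninth flat five on Fb.
root → Fb
3rd (major 3rd) → Ab
5th (diminished 5th) → Cbb
7th (minor 7th) → Ebb
9th (major 9th) → Gb

Fb Ab Cbb Ebb Gb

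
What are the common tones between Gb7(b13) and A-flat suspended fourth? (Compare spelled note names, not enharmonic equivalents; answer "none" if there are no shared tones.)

Gb7(b13) = Gb, Bb, Db, Fb, Ebb.
A-flat suspended fourth = Ab, Db, Eb.
Shared: Db.

Db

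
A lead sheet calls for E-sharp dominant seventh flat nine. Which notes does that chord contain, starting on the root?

Root E-sharp, quality dominant seventh flat nine:
Root: E-sharp
Major 3rd (3rd): G-double-sharp
Perfect 5th (5th): B-sharp
Minor 7th (7th): D-sharp
Minor 9th (9th): F-sharp

E-sharp, G-double-sharp, B-sharp, D-sharp, F-sharp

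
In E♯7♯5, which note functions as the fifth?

B𝄪

Root of E♯7♯5 = E♯. The 5th is an augmented 5th: E♯ up an augmented 5th → B𝄪.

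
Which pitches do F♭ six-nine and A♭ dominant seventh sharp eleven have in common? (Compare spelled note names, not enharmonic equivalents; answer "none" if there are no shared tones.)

Ab  Gb

F♭ six-nine: Fb Ab Cb Db Gb
A♭ dominant seventh sharp eleven: Ab C Eb Gb D
Common to both → Ab, Gb.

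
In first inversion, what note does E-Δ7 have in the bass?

E-Δ7 = E–G–B–D#. First inversion → third in the bass = G.

G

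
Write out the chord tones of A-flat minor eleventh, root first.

Root Ab, quality minor eleventh:
root → Ab
3rd (minor 3rd) → Cb
5th (perfect 5th) → Eb
7th (minor 7th) → Gb
9th (major 9th) → Bb
11th (perfect 11th) → Db

Ab – Cb – Eb – Gb – Bb – Db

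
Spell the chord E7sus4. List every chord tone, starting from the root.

E7sus4 is a dominant seventh suspended fourth built on E.
root → E
4th (perfect 4th) → A
5th (perfect 5th) → B
7th (minor 7th) → D

E, A, B, D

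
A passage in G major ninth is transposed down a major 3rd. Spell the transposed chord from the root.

Transposed root: G → E♭ (major 3rd down). So we spell E♭ major ninth:
root → E♭
3rd (major 3rd) → G
5th (perfect 5th) → B♭
7th (major 7th) → D
9th (major 9th) → F

E♭, G, B♭, D, F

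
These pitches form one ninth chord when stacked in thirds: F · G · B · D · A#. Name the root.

G

Arranged so that each adjacent pair is a third by letter name: G – B – D – F – A#.
The bottom of that stack, G, is the root (this is G dominant seventh sharp nine).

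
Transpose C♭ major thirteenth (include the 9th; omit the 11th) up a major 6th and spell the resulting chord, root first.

A major 6th up from C-flat is A-flat, so the new chord is A-flat major thirteenth.
Root: A-flat
Major 3rd (3rd): C
Perfect 5th (5th): E-flat
Major 7th (7th): G
Major 9th (9th): B-flat
Major 13th (13th): F

A-flat, C, E-flat, G, B-flat, F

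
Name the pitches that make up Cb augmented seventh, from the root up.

Cb, Eb, G, Bbb

Cb augmented seventh is an augmented seventh built on Cb.
Root: Cb
Major 3rd (3rd): Eb
Augmented 5th (5th): G
Minor 7th (7th): Bbb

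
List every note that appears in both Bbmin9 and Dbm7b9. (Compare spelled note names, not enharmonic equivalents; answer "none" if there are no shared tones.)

Bbmin9 = B♭, D♭, F, A♭, C.
Dbm7b9 = D♭, F♭, A♭, C♭, E𝄫.
Shared: D♭, A♭.

D♭, A♭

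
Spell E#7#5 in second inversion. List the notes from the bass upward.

In root position, E#7#5 is E♯–G𝄪–B𝄪–D♯.
Second inversion puts the fifth (B𝄪) in the bass.

B𝄪  D♯  E♯  G𝄪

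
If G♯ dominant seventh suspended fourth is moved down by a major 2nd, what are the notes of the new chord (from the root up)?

A major 2nd down from G♯ is F♯, so the new chord is F♯ dominant seventh suspended fourth.
- root: F♯
- perfect 4th: B
- perfect 5th: C♯
- minor 7th: E

F♯  B  C♯  E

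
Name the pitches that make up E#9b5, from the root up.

E#9b5 is a dominant ninth flat five built on E♯.
Root: E♯
Major 3rd (3rd): G𝄪
Diminished 5th (5th): B
Minor 7th (7th): D♯
Major 9th (9th): F𝄪

E♯, G𝄪, B, D♯, F𝄪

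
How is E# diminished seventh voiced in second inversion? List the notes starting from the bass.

B D E# G#

In root position, E# diminished seventh is E#–G#–B–D.
Second inversion puts the fifth (B) in the bass.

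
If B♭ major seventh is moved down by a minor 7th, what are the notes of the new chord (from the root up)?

C, E, G, B

Bb down a minor 7th → C. New chord: C major seventh.
Root: C
Major 3rd (3rd): E
Perfect 5th (5th): G
Major 7th (7th): B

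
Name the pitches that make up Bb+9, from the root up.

Root Bb, quality dominant ninth sharp five:
Root: Bb
Major 3rd (3rd): D
Augmented 5th (5th): F#
Minor 7th (7th): Ab
Major 9th (9th): C

Bb  D  F#  Ab  C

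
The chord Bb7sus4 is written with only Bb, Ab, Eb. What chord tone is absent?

F

Bb7sus4 = Bb, Eb, F, Ab. The voicing lacks the 5th (perfect 5th), F.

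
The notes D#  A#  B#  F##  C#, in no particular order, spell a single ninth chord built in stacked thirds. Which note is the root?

B#

Arranged so that each adjacent pair is a third by letter name: B# – D# – F## – A# – C#.
The bottom of that stack, B#, is the root (this is B# minor seventh flat nine).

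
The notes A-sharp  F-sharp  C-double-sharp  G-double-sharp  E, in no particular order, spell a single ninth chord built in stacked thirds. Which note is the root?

F-sharp

Stacking in thirds gives F-sharp – A-sharp – C-double-sharp – E – G-double-sharp, so F-sharp is the root — F-sharp dominant seventh sharp nine sharp five.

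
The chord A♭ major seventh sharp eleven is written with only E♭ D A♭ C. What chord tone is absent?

G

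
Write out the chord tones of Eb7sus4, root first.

Eb  Ab  Bb  Db

Eb7sus4: dominant seventh suspended fourth on Eb.
root → Eb
4th (perfect 4th) → Ab
5th (perfect 5th) → Bb
7th (minor 7th) → Db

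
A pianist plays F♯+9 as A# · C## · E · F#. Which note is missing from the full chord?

G#

F♯+9 = F#, A#, C##, E, G#. The voicing lacks the 9th (major 9th), G#.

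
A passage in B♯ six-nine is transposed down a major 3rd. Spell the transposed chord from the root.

A major 3rd down from B-sharp is G-sharp, so the new chord is G-sharp six-nine.
- root: G-sharp
- major 3rd: B-sharp
- perfect 5th: D-sharp
- major 6th: E-sharp
- major 9th: A-sharp

G-sharp  B-sharp  D-sharp  E-sharp  A-sharp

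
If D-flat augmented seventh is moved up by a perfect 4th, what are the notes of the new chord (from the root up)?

G-flat  B-flat  D  F-flat

Transposed root: D-flat → G-flat (perfect 4th up). So we spell G-flat augmented seventh:
G-flat — root
B-flat — major 3rd
D — augmented 5th
F-flat — minor 7th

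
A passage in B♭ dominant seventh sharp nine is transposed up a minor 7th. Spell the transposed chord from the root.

A minor 7th up from B-flat is A-flat, so the new chord is A-flat dominant seventh sharp nine.
- root: A-flat
- major 3rd: C
- perfect 5th: E-flat
- minor 7th: G-flat
- augmented 9th: B

A-flat C E-flat G-flat B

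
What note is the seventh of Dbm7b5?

C♭

Dbm7b5 is built on D♭; its 7th is a minor 7th above the root.
A seventh above D uses the letter C, and the minor 7th above D♭ is C♭.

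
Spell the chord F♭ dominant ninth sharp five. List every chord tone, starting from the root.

F-flat, A-flat, C, E-double-flat, G-flat

F♭ dominant ninth sharp five: dominant ninth sharp five on F-flat.
Root: F-flat
Major 3rd (3rd): A-flat
Augmented 5th (5th): C
Minor 7th (7th): E-double-flat
Major 9th (9th): G-flat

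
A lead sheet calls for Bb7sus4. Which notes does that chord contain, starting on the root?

Bb, Eb, F, Ab

Root Bb, quality dominant seventh suspended fourth:
root → Bb
4th (perfect 4th) → Eb
5th (perfect 5th) → F
7th (minor 7th) → Ab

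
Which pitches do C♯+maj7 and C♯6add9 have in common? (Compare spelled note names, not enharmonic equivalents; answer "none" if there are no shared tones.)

C♯+maj7: C♯ E♯ G𝄪 B♯
C♯6add9: C♯ E♯ G♯ A♯ D♯
Common to both → C♯, E♯.

C♯ E♯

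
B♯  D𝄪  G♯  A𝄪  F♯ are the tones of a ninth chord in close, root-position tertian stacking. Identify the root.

Stacking in thirds gives G♯ – B♯ – D𝄪 – F♯ – A𝄪, so G♯ is the root — G♯ dominant seventh sharp nine sharp five.

G♯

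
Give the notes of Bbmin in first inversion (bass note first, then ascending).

Db – F – Bb

Bbmin = Bb–Db–F; first inversion → third (Db) lowest.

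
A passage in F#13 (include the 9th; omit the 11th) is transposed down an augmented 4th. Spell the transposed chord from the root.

F# down an augmented 4th → C. New chord: C dominant thirteenth.
Root: C
Major 3rd (3rd): E
Perfect 5th (5th): G
Minor 7th (7th): Bb
Major 9th (9th): D
Major 13th (13th): A

C, E, G, Bb, D, A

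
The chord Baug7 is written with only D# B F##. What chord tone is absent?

The full Baug7 chord is B, D#, F##, A.
Comparing with the voicing, the minor 7th (7th) — A — is absent.

A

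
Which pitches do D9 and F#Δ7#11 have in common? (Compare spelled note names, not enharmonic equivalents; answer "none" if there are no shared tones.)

F♯

D9: D F♯ A C E
F#Δ7#11: F♯ A♯ C♯ E♯ B♯
Common to both → F♯.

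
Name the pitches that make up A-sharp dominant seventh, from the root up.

A♯, C𝄪, E♯, G♯

A-sharp dominant seventh: dominant seventh on A♯.
Root: A♯
Major 3rd (3rd): C𝄪
Perfect 5th (5th): E♯
Minor 7th (7th): G♯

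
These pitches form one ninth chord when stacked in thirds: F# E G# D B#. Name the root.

E

Arranged so that each adjacent pair is a third by letter name: E – G# – B# – D – F#.
The bottom of that stack, E, is the root (this is E dominant ninth sharp five).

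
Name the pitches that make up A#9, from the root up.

A♯ C𝄪 E♯ G♯ B♯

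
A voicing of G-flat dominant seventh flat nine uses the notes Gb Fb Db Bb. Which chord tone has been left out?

G-flat dominant seventh flat nine = Gb, Bb, Db, Fb, Abb. The voicing lacks the 9th (minor 9th), Abb.

Abb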